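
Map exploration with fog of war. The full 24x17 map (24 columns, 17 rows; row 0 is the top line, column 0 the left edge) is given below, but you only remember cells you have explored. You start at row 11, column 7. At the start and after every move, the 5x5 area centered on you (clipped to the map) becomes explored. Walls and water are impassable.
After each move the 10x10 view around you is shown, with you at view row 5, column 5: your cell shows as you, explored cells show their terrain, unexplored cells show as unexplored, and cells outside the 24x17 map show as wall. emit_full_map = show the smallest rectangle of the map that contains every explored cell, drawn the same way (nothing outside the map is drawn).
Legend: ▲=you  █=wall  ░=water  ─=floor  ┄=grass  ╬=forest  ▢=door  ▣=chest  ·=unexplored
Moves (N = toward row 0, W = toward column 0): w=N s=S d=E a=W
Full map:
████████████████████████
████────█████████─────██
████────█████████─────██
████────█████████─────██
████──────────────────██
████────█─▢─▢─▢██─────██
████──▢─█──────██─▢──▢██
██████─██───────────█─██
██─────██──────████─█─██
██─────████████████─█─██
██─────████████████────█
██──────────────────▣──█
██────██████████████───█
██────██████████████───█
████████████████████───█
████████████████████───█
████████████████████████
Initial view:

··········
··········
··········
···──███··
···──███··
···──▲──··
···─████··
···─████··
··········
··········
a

··········
··········
··········
···───███·
···───███·
···──▲───·
···──████·
···──████·
··········
··········

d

··········
··········
··········
··───███··
··───███··
··───▲──··
··──████··
··──████··
··········
··········

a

··········
··········
··········
···───███·
···───███·
···──▲───·
···──████·
···──████·
··········
··········

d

··········
··········
··········
··───███··
··───███··
··───▲──··
··──████··
··──████··
··········
··········


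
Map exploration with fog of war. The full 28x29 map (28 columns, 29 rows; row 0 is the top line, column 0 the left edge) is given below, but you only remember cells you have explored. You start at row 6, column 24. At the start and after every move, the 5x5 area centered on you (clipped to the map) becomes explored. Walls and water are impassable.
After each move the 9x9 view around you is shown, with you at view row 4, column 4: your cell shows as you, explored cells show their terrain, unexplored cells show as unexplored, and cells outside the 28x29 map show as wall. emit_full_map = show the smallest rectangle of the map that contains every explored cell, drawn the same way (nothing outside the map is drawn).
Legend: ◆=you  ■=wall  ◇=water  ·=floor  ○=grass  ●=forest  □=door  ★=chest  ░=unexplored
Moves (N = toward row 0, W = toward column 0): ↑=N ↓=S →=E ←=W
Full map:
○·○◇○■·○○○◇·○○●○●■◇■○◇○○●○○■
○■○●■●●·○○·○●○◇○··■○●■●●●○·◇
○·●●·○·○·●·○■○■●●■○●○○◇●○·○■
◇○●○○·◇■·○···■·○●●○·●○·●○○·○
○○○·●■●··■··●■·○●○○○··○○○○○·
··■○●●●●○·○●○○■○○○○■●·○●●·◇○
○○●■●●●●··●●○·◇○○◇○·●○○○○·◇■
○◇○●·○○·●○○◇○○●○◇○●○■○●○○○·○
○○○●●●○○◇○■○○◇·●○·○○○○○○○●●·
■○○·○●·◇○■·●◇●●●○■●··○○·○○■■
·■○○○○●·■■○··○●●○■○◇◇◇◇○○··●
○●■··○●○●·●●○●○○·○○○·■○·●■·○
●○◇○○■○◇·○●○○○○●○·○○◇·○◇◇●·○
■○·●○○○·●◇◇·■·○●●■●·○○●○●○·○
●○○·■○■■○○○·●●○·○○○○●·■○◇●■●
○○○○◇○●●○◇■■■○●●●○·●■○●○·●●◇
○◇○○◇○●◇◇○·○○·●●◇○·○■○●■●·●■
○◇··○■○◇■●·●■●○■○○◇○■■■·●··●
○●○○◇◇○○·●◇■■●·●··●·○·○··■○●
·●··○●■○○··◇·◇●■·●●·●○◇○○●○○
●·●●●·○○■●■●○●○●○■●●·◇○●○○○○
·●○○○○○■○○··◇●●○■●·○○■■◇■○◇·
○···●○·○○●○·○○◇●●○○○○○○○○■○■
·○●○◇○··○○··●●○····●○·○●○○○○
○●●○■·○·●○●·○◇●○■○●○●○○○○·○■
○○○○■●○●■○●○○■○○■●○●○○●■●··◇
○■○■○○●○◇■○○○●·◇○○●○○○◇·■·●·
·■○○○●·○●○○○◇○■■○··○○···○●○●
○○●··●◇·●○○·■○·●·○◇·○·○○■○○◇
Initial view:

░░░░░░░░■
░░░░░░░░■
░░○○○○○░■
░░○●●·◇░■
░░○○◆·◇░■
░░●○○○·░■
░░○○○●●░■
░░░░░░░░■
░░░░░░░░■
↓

░░░░░░░░■
░░○○○○○░■
░░○●●·◇░■
░░○○○·◇░■
░░●○◆○·░■
░░○○○●●░■
░░○·○○■░■
░░░░░░░░■
░░░░░░░░■

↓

░░○○○○○░■
░░○●●·◇░■
░░○○○·◇░■
░░●○○○·░■
░░○○◆●●░■
░░○·○○■░■
░░◇○○··░■
░░░░░░░░■
░░░░░░░░■

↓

░░○●●·◇░■
░░○○○·◇░■
░░●○○○·░■
░░○○○●●░■
░░○·◆○■░■
░░◇○○··░■
░░○·●■·░■
░░░░░░░░■
░░░░░░░░■

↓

░░○○○·◇░■
░░●○○○·░■
░░○○○●●░■
░░○·○○■░■
░░◇○◆··░■
░░○·●■·░■
░░○◇◇●·░■
░░░░░░░░■
░░░░░░░░■

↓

░░●○○○·░■
░░○○○●●░■
░░○·○○■░■
░░◇○○··░■
░░○·◆■·░■
░░○◇◇●·░■
░░●○●○·░■
░░░░░░░░■
░░░░░░░░■

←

░░░●○○○·░
░░░○○○●●░
░░○○·○○■░
░░◇◇○○··░
░░■○◆●■·░
░░·○◇◇●·░
░░○●○●○·░
░░░░░░░░░
░░░░░░░░░

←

░░░░●○○○·
░░░░○○○●●
░░·○○·○○■
░░◇◇◇○○··
░░·■◆·●■·
░░◇·○◇◇●·
░░○○●○●○·
░░░░░░░░░
░░░░░░░░░

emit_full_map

░░○○○○○
░░○●●·◇
░░○○○·◇
░░●○○○·
░░○○○●●
·○○·○○■
◇◇◇○○··
·■◆·●■·
◇·○◇◇●·
○○●○●○·

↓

░░░░○○○●●
░░·○○·○○■
░░◇◇◇○○··
░░·■○·●■·
░░◇·◆◇◇●·
░░○○●○●○·
░░●·■○◇░░
░░░░░░░░░
░░░░░░░░░

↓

░░·○○·○○■
░░◇◇◇○○··
░░·■○·●■·
░░◇·○◇◇●·
░░○○◆○●○·
░░●·■○◇░░
░░■○●○·░░
░░░░░░░░░
░░░░░░░░░

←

░░░·○○·○○
░░░◇◇◇○○·
░░○·■○·●■
░░○◇·○◇◇●
░░·○◆●○●○
░░○●·■○◇░
░░●■○●○·░
░░░░░░░░░
░░░░░░░░░

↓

░░░◇◇◇○○·
░░○·■○·●■
░░○◇·○◇◇●
░░·○○●○●○
░░○●◆■○◇░
░░●■○●○·░
░░○■○●■░░
░░░░░░░░░
░░░░░░░░░

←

░░░░◇◇◇○○
░░░○·■○·●
░░○○◇·○◇◇
░░●·○○●○●
░░○○◆·■○◇
░░·●■○●○·
░░·○■○●■░
░░░░░░░░░
░░░░░░░░░

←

░░░░░◇◇◇○
░░░░○·■○·
░░·○○◇·○◇
░░■●·○○●○
░░○○◆●·■○
░░○·●■○●○
░░○·○■○●■
░░░░░░░░░
░░░░░░░░░

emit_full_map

░░░░░○○○○○
░░░░░○●●·◇
░░░░░○○○·◇
░░░░░●○○○·
░░░░░○○○●●
░░░·○○·○○■
░░░◇◇◇○○··
░░○·■○·●■·
·○○◇·○◇◇●·
■●·○○●○●○·
○○◆●·■○◇░░
○·●■○●○·░░
○·○■○●■░░░

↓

░░░░○·■○·
░░·○○◇·○◇
░░■●·○○●○
░░○○○●·■○
░░○·◆■○●○
░░○·○■○●■
░░○◇○■■░░
░░░░░░░░░
░░░░░░░░░

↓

░░·○○◇·○◇
░░■●·○○●○
░░○○○●·■○
░░○·●■○●○
░░○·◆■○●■
░░○◇○■■░░
░░·●·○·░░
░░░░░░░░░
░░░░░░░░░

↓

░░■●·○○●○
░░○○○●·■○
░░○·●■○●○
░░○·○■○●■
░░○◇◆■■░░
░░·●·○·░░
░░●●·●○░░
░░░░░░░░░
░░░░░░░░░

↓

░░○○○●·■○
░░○·●■○●○
░░○·○■○●■
░░○◇○■■░░
░░·●◆○·░░
░░●●·●○░░
░░■●●·◇░░
░░░░░░░░░
░░░░░░░░░

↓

░░○·●■○●○
░░○·○■○●■
░░○◇○■■░░
░░·●·○·░░
░░●●◆●○░░
░░■●●·◇░░
░░●·○○■░░
░░░░░░░░░
░░░░░░░░░

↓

░░○·○■○●■
░░○◇○■■░░
░░·●·○·░░
░░●●·●○░░
░░■●◆·◇░░
░░●·○○■░░
░░○○○○○░░
░░░░░░░░░
░░░░░░░░░

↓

░░○◇○■■░░
░░·●·○·░░
░░●●·●○░░
░░■●●·◇░░
░░●·◆○■░░
░░○○○○○░░
░░··●○·░░
░░░░░░░░░
░░░░░░░░░

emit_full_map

░░░░░○○○○○
░░░░░○●●·◇
░░░░░○○○·◇
░░░░░●○○○·
░░░░░○○○●●
░░░·○○·○○■
░░░◇◇◇○○··
░░○·■○·●■·
·○○◇·○◇◇●·
■●·○○●○●○·
○○○●·■○◇░░
○·●■○●○·░░
○·○■○●■░░░
○◇○■■░░░░░
·●·○·░░░░░
●●·●○░░░░░
■●●·◇░░░░░
●·◆○■░░░░░
○○○○○░░░░░
··●○·░░░░░

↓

░░·●·○·░░
░░●●·●○░░
░░■●●·◇░░
░░●·○○■░░
░░○○◆○○░░
░░··●○·░░
░░○●○●○░░
░░░░░░░░░
░░░░░░░░░

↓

░░●●·●○░░
░░■●●·◇░░
░░●·○○■░░
░░○○○○○░░
░░··◆○·░░
░░○●○●○░░
░░●○●○○░░
░░░░░░░░░
░░░░░░░░░

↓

░░■●●·◇░░
░░●·○○■░░
░░○○○○○░░
░░··●○·░░
░░○●◆●○░░
░░●○●○○░░
░░○●○○○░░
░░░░░░░░░
░░░░░░░░░

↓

░░●·○○■░░
░░○○○○○░░
░░··●○·░░
░░○●○●○░░
░░●○◆○○░░
░░○●○○○░░
░░··○○·░░
░░░░░░░░░
■■■■■■■■■

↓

░░○○○○○░░
░░··●○·░░
░░○●○●○░░
░░●○●○○░░
░░○●◆○○░░
░░··○○·░░
░░○◇·○·░░
■■■■■■■■■
■■■■■■■■■

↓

░░··●○·░░
░░○●○●○░░
░░●○●○○░░
░░○●○○○░░
░░··◆○·░░
░░○◇·○·░░
■■■■■■■■■
■■■■■■■■■
■■■■■■■■■

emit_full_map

░░░░░○○○○○
░░░░░○●●·◇
░░░░░○○○·◇
░░░░░●○○○·
░░░░░○○○●●
░░░·○○·○○■
░░░◇◇◇○○··
░░○·■○·●■·
·○○◇·○◇◇●·
■●·○○●○●○·
○○○●·■○◇░░
○·●■○●○·░░
○·○■○●■░░░
○◇○■■░░░░░
·●·○·░░░░░
●●·●○░░░░░
■●●·◇░░░░░
●·○○■░░░░░
○○○○○░░░░░
··●○·░░░░░
○●○●○░░░░░
●○●○○░░░░░
○●○○○░░░░░
··◆○·░░░░░
○◇·○·░░░░░

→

░··●○·░░░
░○●○●○░░░
░●○●○○●░░
░○●○○○◇░░
░··○◆··░░
░○◇·○·○░░
■■■■■■■■■
■■■■■■■■■
■■■■■■■■■

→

··●○·░░░░
○●○●○░░░░
●○●○○●■░░
○●○○○◇·░░
··○○◆··░░
○◇·○·○○░░
■■■■■■■■■
■■■■■■■■■
■■■■■■■■■

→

·●○·░░░░░
●○●○░░░░░
○●○○●■●░░
●○○○◇·■░░
·○○·◆·○░░
◇·○·○○■░░
■■■■■■■■■
■■■■■■■■■
■■■■■■■■■

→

●○·░░░░░░
○●○░░░░░░
●○○●■●·░░
○○○◇·■·░░
○○··◆○●░░
·○·○○■○░░
■■■■■■■■■
■■■■■■■■■
■■■■■■■■■

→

○·░░░░░░■
●○░░░░░░■
○○●■●··░■
○○◇·■·●░■
○···◆●○░■
○·○○■○○░■
■■■■■■■■■
■■■■■■■■■
■■■■■■■■■

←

●○·░░░░░░
○●○░░░░░░
●○○●■●··░
○○○◇·■·●░
○○··◆○●○░
·○·○○■○○░
■■■■■■■■■
■■■■■■■■■
■■■■■■■■■

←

·●○·░░░░░
●○●○░░░░░
○●○○●■●··
●○○○◇·■·●
·○○·◆·○●○
◇·○·○○■○○
■■■■■■■■■
■■■■■■■■■
■■■■■■■■■

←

··●○·░░░░
○●○●○░░░░
●○●○○●■●·
○●○○○◇·■·
··○○◆··○●
○◇·○·○○■○
■■■■■■■■■
■■■■■■■■■
■■■■■■■■■

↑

○○○○○░░░░
··●○·░░░░
○●○●○○○░░
●○●○○●■●·
○●○○◆◇·■·
··○○···○●
○◇·○·○○■○
■■■■■■■■■
■■■■■■■■■

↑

●·○○■░░░░
○○○○○░░░░
··●○·○●░░
○●○●○○○░░
●○●○◆●■●·
○●○○○◇·■·
··○○···○●
○◇·○·○○■○
■■■■■■■■■

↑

■●●·◇░░░░
●·○○■░░░░
○○○○○○○░░
··●○·○●░░
○●○●◆○○░░
●○●○○●■●·
○●○○○◇·■·
··○○···○●
○◇·○·○○■○

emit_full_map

░░░░░○○○○○
░░░░░○●●·◇
░░░░░○○○·◇
░░░░░●○○○·
░░░░░○○○●●
░░░·○○·○○■
░░░◇◇◇○○··
░░○·■○·●■·
·○○◇·○◇◇●·
■●·○○●○●○·
○○○●·■○◇░░
○·●■○●○·░░
○·○■○●■░░░
○◇○■■░░░░░
·●·○·░░░░░
●●·●○░░░░░
■●●·◇░░░░░
●·○○■░░░░░
○○○○○○○░░░
··●○·○●░░░
○●○●◆○○░░░
●○●○○●■●··
○●○○○◇·■·●
··○○···○●○
○◇·○·○○■○○

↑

●●·●○░░░░
■●●·◇░░░░
●·○○■■◇░░
○○○○○○○░░
··●○◆○●░░
○●○●○○○░░
●○●○○●■●·
○●○○○◇·■·
··○○···○●

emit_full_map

░░░░░○○○○○
░░░░░○●●·◇
░░░░░○○○·◇
░░░░░●○○○·
░░░░░○○○●●
░░░·○○·○○■
░░░◇◇◇○○··
░░○·■○·●■·
·○○◇·○◇◇●·
■●·○○●○●○·
○○○●·■○◇░░
○·●■○●○·░░
○·○■○●■░░░
○◇○■■░░░░░
·●·○·░░░░░
●●·●○░░░░░
■●●·◇░░░░░
●·○○■■◇░░░
○○○○○○○░░░
··●○◆○●░░░
○●○●○○○░░░
●○●○○●■●··
○●○○○◇·■·●
··○○···○●○
○◇·○·○○■○○


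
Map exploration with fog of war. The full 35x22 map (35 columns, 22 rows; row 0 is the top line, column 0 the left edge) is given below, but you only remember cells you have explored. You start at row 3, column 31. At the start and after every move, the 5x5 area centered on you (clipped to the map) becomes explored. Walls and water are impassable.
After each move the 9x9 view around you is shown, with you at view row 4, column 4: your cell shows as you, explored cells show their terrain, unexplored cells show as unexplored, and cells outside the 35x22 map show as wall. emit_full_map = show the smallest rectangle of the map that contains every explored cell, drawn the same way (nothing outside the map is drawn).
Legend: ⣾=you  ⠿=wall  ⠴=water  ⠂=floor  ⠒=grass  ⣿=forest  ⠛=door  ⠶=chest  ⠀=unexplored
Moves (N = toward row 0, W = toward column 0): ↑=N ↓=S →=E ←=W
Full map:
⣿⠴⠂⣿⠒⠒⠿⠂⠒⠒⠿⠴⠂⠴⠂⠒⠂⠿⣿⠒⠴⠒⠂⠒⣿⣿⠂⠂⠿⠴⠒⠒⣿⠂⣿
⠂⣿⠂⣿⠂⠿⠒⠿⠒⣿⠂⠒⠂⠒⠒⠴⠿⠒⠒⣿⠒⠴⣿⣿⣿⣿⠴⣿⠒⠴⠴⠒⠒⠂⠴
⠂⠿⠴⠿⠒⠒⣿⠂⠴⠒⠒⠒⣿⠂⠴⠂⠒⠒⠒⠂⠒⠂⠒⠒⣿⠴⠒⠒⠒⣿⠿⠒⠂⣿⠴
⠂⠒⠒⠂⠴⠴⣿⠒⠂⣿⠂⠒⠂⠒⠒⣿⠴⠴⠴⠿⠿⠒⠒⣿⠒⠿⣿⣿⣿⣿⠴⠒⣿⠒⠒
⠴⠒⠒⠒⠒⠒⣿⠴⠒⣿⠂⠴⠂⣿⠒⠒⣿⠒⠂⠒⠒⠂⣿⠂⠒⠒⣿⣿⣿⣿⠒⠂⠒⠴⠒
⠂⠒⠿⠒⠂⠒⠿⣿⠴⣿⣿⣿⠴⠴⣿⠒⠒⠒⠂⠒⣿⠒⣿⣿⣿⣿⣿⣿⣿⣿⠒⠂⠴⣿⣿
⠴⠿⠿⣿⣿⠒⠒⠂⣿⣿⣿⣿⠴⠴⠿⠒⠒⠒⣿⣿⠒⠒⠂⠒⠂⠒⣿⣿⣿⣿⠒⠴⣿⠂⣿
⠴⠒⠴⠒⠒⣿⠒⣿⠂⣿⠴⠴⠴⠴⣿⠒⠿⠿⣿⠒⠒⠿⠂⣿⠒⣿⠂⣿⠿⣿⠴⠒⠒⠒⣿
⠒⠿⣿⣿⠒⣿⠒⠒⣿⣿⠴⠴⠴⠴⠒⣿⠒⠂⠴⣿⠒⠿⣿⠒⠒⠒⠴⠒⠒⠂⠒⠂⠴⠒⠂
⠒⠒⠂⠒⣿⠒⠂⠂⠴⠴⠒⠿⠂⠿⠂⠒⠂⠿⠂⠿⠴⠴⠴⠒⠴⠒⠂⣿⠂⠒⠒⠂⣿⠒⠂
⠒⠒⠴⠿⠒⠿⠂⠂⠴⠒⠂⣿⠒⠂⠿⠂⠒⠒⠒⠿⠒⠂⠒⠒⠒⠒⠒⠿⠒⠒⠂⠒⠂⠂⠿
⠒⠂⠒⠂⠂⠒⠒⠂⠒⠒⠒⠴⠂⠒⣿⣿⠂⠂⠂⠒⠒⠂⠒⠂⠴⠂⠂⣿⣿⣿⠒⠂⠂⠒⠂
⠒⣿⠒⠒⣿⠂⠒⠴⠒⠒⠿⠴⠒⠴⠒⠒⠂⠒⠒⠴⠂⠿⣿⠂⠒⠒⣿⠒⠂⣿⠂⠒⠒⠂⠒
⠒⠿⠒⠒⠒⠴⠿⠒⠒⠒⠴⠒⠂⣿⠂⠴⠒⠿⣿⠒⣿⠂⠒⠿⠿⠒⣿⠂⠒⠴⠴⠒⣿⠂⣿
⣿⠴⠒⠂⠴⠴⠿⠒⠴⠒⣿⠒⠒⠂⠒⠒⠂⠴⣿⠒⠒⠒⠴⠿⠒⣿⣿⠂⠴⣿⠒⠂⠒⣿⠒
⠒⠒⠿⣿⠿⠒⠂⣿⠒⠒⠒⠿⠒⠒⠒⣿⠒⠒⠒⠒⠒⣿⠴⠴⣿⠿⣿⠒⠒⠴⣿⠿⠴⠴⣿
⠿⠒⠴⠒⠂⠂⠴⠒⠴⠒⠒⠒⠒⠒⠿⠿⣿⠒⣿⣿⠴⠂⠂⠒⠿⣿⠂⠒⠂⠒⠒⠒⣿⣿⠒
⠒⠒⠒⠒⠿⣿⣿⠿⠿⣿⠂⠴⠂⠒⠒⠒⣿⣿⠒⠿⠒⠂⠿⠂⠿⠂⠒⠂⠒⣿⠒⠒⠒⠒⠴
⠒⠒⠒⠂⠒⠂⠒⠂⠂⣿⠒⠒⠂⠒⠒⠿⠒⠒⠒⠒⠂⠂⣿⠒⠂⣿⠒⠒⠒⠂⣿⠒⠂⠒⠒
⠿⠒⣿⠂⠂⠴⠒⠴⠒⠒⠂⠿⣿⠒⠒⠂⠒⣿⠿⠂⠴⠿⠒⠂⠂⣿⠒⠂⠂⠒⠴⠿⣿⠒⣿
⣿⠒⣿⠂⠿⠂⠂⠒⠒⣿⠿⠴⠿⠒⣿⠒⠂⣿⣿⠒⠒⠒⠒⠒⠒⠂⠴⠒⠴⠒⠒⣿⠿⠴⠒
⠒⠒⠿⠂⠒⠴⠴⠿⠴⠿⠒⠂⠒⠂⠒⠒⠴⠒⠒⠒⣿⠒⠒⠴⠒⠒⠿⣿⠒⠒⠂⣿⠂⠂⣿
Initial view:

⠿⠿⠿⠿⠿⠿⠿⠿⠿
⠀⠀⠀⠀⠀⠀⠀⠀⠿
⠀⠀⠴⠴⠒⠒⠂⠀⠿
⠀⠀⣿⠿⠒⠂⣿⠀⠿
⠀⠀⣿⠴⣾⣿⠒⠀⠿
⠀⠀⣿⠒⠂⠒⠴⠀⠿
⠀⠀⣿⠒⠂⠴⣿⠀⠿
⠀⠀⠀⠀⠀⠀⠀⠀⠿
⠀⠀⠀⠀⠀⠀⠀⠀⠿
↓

⠀⠀⠀⠀⠀⠀⠀⠀⠿
⠀⠀⠴⠴⠒⠒⠂⠀⠿
⠀⠀⣿⠿⠒⠂⣿⠀⠿
⠀⠀⣿⠴⠒⣿⠒⠀⠿
⠀⠀⣿⠒⣾⠒⠴⠀⠿
⠀⠀⣿⠒⠂⠴⣿⠀⠿
⠀⠀⣿⠒⠴⣿⠂⠀⠿
⠀⠀⠀⠀⠀⠀⠀⠀⠿
⠀⠀⠀⠀⠀⠀⠀⠀⠿

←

⠀⠀⠀⠀⠀⠀⠀⠀⠀
⠀⠀⠀⠴⠴⠒⠒⠂⠀
⠀⠀⠒⣿⠿⠒⠂⣿⠀
⠀⠀⣿⣿⠴⠒⣿⠒⠀
⠀⠀⣿⣿⣾⠂⠒⠴⠀
⠀⠀⣿⣿⠒⠂⠴⣿⠀
⠀⠀⣿⣿⠒⠴⣿⠂⠀
⠀⠀⠀⠀⠀⠀⠀⠀⠀
⠀⠀⠀⠀⠀⠀⠀⠀⠀

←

⠀⠀⠀⠀⠀⠀⠀⠀⠀
⠀⠀⠀⠀⠴⠴⠒⠒⠂
⠀⠀⠒⠒⣿⠿⠒⠂⣿
⠀⠀⣿⣿⣿⠴⠒⣿⠒
⠀⠀⣿⣿⣾⠒⠂⠒⠴
⠀⠀⣿⣿⣿⠒⠂⠴⣿
⠀⠀⣿⣿⣿⠒⠴⣿⠂
⠀⠀⠀⠀⠀⠀⠀⠀⠀
⠀⠀⠀⠀⠀⠀⠀⠀⠀

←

⠀⠀⠀⠀⠀⠀⠀⠀⠀
⠀⠀⠀⠀⠀⠴⠴⠒⠒
⠀⠀⠒⠒⠒⣿⠿⠒⠂
⠀⠀⣿⣿⣿⣿⠴⠒⣿
⠀⠀⣿⣿⣾⣿⠒⠂⠒
⠀⠀⣿⣿⣿⣿⠒⠂⠴
⠀⠀⣿⣿⣿⣿⠒⠴⣿
⠀⠀⠀⠀⠀⠀⠀⠀⠀
⠀⠀⠀⠀⠀⠀⠀⠀⠀

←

⠀⠀⠀⠀⠀⠀⠀⠀⠀
⠀⠀⠀⠀⠀⠀⠴⠴⠒
⠀⠀⠴⠒⠒⠒⣿⠿⠒
⠀⠀⠿⣿⣿⣿⣿⠴⠒
⠀⠀⠒⣿⣾⣿⣿⠒⠂
⠀⠀⣿⣿⣿⣿⣿⠒⠂
⠀⠀⠒⣿⣿⣿⣿⠒⠴
⠀⠀⠀⠀⠀⠀⠀⠀⠀
⠀⠀⠀⠀⠀⠀⠀⠀⠀

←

⠀⠀⠀⠀⠀⠀⠀⠀⠀
⠀⠀⠀⠀⠀⠀⠀⠴⠴
⠀⠀⣿⠴⠒⠒⠒⣿⠿
⠀⠀⠒⠿⣿⣿⣿⣿⠴
⠀⠀⠒⠒⣾⣿⣿⣿⠒
⠀⠀⣿⣿⣿⣿⣿⣿⠒
⠀⠀⠂⠒⣿⣿⣿⣿⠒
⠀⠀⠀⠀⠀⠀⠀⠀⠀
⠀⠀⠀⠀⠀⠀⠀⠀⠀

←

⠀⠀⠀⠀⠀⠀⠀⠀⠀
⠀⠀⠀⠀⠀⠀⠀⠀⠴
⠀⠀⠒⣿⠴⠒⠒⠒⣿
⠀⠀⣿⠒⠿⣿⣿⣿⣿
⠀⠀⠂⠒⣾⣿⣿⣿⣿
⠀⠀⣿⣿⣿⣿⣿⣿⣿
⠀⠀⠒⠂⠒⣿⣿⣿⣿
⠀⠀⠀⠀⠀⠀⠀⠀⠀
⠀⠀⠀⠀⠀⠀⠀⠀⠀

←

⠀⠀⠀⠀⠀⠀⠀⠀⠀
⠀⠀⠀⠀⠀⠀⠀⠀⠀
⠀⠀⠒⠒⣿⠴⠒⠒⠒
⠀⠀⠒⣿⠒⠿⣿⣿⣿
⠀⠀⣿⠂⣾⠒⣿⣿⣿
⠀⠀⣿⣿⣿⣿⣿⣿⣿
⠀⠀⠂⠒⠂⠒⣿⣿⣿
⠀⠀⠀⠀⠀⠀⠀⠀⠀
⠀⠀⠀⠀⠀⠀⠀⠀⠀

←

⠀⠀⠀⠀⠀⠀⠀⠀⠀
⠀⠀⠀⠀⠀⠀⠀⠀⠀
⠀⠀⠂⠒⠒⣿⠴⠒⠒
⠀⠀⠒⠒⣿⠒⠿⣿⣿
⠀⠀⠂⣿⣾⠒⠒⣿⣿
⠀⠀⠒⣿⣿⣿⣿⣿⣿
⠀⠀⠒⠂⠒⠂⠒⣿⣿
⠀⠀⠀⠀⠀⠀⠀⠀⠀
⠀⠀⠀⠀⠀⠀⠀⠀⠀

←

⠀⠀⠀⠀⠀⠀⠀⠀⠀
⠀⠀⠀⠀⠀⠀⠀⠀⠀
⠀⠀⠒⠂⠒⠒⣿⠴⠒
⠀⠀⠿⠒⠒⣿⠒⠿⣿
⠀⠀⠒⠂⣾⠂⠒⠒⣿
⠀⠀⣿⠒⣿⣿⣿⣿⣿
⠀⠀⠒⠒⠂⠒⠂⠒⣿
⠀⠀⠀⠀⠀⠀⠀⠀⠀
⠀⠀⠀⠀⠀⠀⠀⠀⠀

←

⠀⠀⠀⠀⠀⠀⠀⠀⠀
⠀⠀⠀⠀⠀⠀⠀⠀⠀
⠀⠀⠂⠒⠂⠒⠒⣿⠴
⠀⠀⠿⠿⠒⠒⣿⠒⠿
⠀⠀⠒⠒⣾⣿⠂⠒⠒
⠀⠀⠒⣿⠒⣿⣿⣿⣿
⠀⠀⣿⠒⠒⠂⠒⠂⠒
⠀⠀⠀⠀⠀⠀⠀⠀⠀
⠀⠀⠀⠀⠀⠀⠀⠀⠀

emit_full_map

⠀⠀⠀⠀⠀⠀⠀⠀⠀⠀⠴⠴⠒⠒⠂
⠂⠒⠂⠒⠒⣿⠴⠒⠒⠒⣿⠿⠒⠂⣿
⠿⠿⠒⠒⣿⠒⠿⣿⣿⣿⣿⠴⠒⣿⠒
⠒⠒⣾⣿⠂⠒⠒⣿⣿⣿⣿⠒⠂⠒⠴
⠒⣿⠒⣿⣿⣿⣿⣿⣿⣿⣿⠒⠂⠴⣿
⣿⠒⠒⠂⠒⠂⠒⣿⣿⣿⣿⠒⠴⣿⠂

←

⠀⠀⠀⠀⠀⠀⠀⠀⠀
⠀⠀⠀⠀⠀⠀⠀⠀⠀
⠀⠀⠒⠂⠒⠂⠒⠒⣿
⠀⠀⠴⠿⠿⠒⠒⣿⠒
⠀⠀⠂⠒⣾⠂⣿⠂⠒
⠀⠀⠂⠒⣿⠒⣿⣿⣿
⠀⠀⣿⣿⠒⠒⠂⠒⠂
⠀⠀⠀⠀⠀⠀⠀⠀⠀
⠀⠀⠀⠀⠀⠀⠀⠀⠀

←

⠀⠀⠀⠀⠀⠀⠀⠀⠀
⠀⠀⠀⠀⠀⠀⠀⠀⠀
⠀⠀⠒⠒⠂⠒⠂⠒⠒
⠀⠀⠴⠴⠿⠿⠒⠒⣿
⠀⠀⠒⠂⣾⠒⠂⣿⠂
⠀⠀⠒⠂⠒⣿⠒⣿⣿
⠀⠀⠒⣿⣿⠒⠒⠂⠒
⠀⠀⠀⠀⠀⠀⠀⠀⠀
⠀⠀⠀⠀⠀⠀⠀⠀⠀

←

⠀⠀⠀⠀⠀⠀⠀⠀⠀
⠀⠀⠀⠀⠀⠀⠀⠀⠀
⠀⠀⠒⠒⠒⠂⠒⠂⠒
⠀⠀⠴⠴⠴⠿⠿⠒⠒
⠀⠀⣿⠒⣾⠒⠒⠂⣿
⠀⠀⠒⠒⠂⠒⣿⠒⣿
⠀⠀⠒⠒⣿⣿⠒⠒⠂
⠀⠀⠀⠀⠀⠀⠀⠀⠀
⠀⠀⠀⠀⠀⠀⠀⠀⠀

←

⠀⠀⠀⠀⠀⠀⠀⠀⠀
⠀⠀⠀⠀⠀⠀⠀⠀⠀
⠀⠀⠂⠒⠒⠒⠂⠒⠂
⠀⠀⣿⠴⠴⠴⠿⠿⠒
⠀⠀⠒⣿⣾⠂⠒⠒⠂
⠀⠀⠒⠒⠒⠂⠒⣿⠒
⠀⠀⠒⠒⠒⣿⣿⠒⠒
⠀⠀⠀⠀⠀⠀⠀⠀⠀
⠀⠀⠀⠀⠀⠀⠀⠀⠀

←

⠀⠀⠀⠀⠀⠀⠀⠀⠀
⠀⠀⠀⠀⠀⠀⠀⠀⠀
⠀⠀⠴⠂⠒⠒⠒⠂⠒
⠀⠀⠒⣿⠴⠴⠴⠿⠿
⠀⠀⠒⠒⣾⠒⠂⠒⠒
⠀⠀⣿⠒⠒⠒⠂⠒⣿
⠀⠀⠿⠒⠒⠒⣿⣿⠒
⠀⠀⠀⠀⠀⠀⠀⠀⠀
⠀⠀⠀⠀⠀⠀⠀⠀⠀

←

⠀⠀⠀⠀⠀⠀⠀⠀⠀
⠀⠀⠀⠀⠀⠀⠀⠀⠀
⠀⠀⠂⠴⠂⠒⠒⠒⠂
⠀⠀⠒⠒⣿⠴⠴⠴⠿
⠀⠀⣿⠒⣾⣿⠒⠂⠒
⠀⠀⠴⣿⠒⠒⠒⠂⠒
⠀⠀⠴⠿⠒⠒⠒⣿⣿
⠀⠀⠀⠀⠀⠀⠀⠀⠀
⠀⠀⠀⠀⠀⠀⠀⠀⠀

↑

⠿⠿⠿⠿⠿⠿⠿⠿⠿
⠀⠀⠀⠀⠀⠀⠀⠀⠀
⠀⠀⠒⠒⠴⠿⠒⠀⠀
⠀⠀⠂⠴⠂⠒⠒⠒⠂
⠀⠀⠒⠒⣾⠴⠴⠴⠿
⠀⠀⣿⠒⠒⣿⠒⠂⠒
⠀⠀⠴⣿⠒⠒⠒⠂⠒
⠀⠀⠴⠿⠒⠒⠒⣿⣿
⠀⠀⠀⠀⠀⠀⠀⠀⠀

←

⠿⠿⠿⠿⠿⠿⠿⠿⠿
⠀⠀⠀⠀⠀⠀⠀⠀⠀
⠀⠀⠂⠒⠒⠴⠿⠒⠀
⠀⠀⣿⠂⠴⠂⠒⠒⠒
⠀⠀⠂⠒⣾⣿⠴⠴⠴
⠀⠀⠂⣿⠒⠒⣿⠒⠂
⠀⠀⠴⠴⣿⠒⠒⠒⠂
⠀⠀⠀⠴⠿⠒⠒⠒⣿
⠀⠀⠀⠀⠀⠀⠀⠀⠀

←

⠿⠿⠿⠿⠿⠿⠿⠿⠿
⠀⠀⠀⠀⠀⠀⠀⠀⠀
⠀⠀⠒⠂⠒⠒⠴⠿⠒
⠀⠀⠒⣿⠂⠴⠂⠒⠒
⠀⠀⠒⠂⣾⠒⣿⠴⠴
⠀⠀⠴⠂⣿⠒⠒⣿⠒
⠀⠀⣿⠴⠴⣿⠒⠒⠒
⠀⠀⠀⠀⠴⠿⠒⠒⠒
⠀⠀⠀⠀⠀⠀⠀⠀⠀

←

⠿⠿⠿⠿⠿⠿⠿⠿⠿
⠀⠀⠀⠀⠀⠀⠀⠀⠀
⠀⠀⠂⠒⠂⠒⠒⠴⠿
⠀⠀⠒⠒⣿⠂⠴⠂⠒
⠀⠀⠂⠒⣾⠒⠒⣿⠴
⠀⠀⠂⠴⠂⣿⠒⠒⣿
⠀⠀⣿⣿⠴⠴⣿⠒⠒
⠀⠀⠀⠀⠀⠴⠿⠒⠒
⠀⠀⠀⠀⠀⠀⠀⠀⠀

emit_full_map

⠂⠒⠂⠒⠒⠴⠿⠒⠀⠀⠀⠀⠀⠀⠀⠀⠀⠀⠀⠴⠴⠒⠒⠂
⠒⠒⣿⠂⠴⠂⠒⠒⠒⠂⠒⠂⠒⠒⣿⠴⠒⠒⠒⣿⠿⠒⠂⣿
⠂⠒⣾⠒⠒⣿⠴⠴⠴⠿⠿⠒⠒⣿⠒⠿⣿⣿⣿⣿⠴⠒⣿⠒
⠂⠴⠂⣿⠒⠒⣿⠒⠂⠒⠒⠂⣿⠂⠒⠒⣿⣿⣿⣿⠒⠂⠒⠴
⣿⣿⠴⠴⣿⠒⠒⠒⠂⠒⣿⠒⣿⣿⣿⣿⣿⣿⣿⣿⠒⠂⠴⣿
⠀⠀⠀⠴⠿⠒⠒⠒⣿⣿⠒⠒⠂⠒⠂⠒⣿⣿⣿⣿⠒⠴⣿⠂

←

⠿⠿⠿⠿⠿⠿⠿⠿⠿
⠀⠀⠀⠀⠀⠀⠀⠀⠀
⠀⠀⣿⠂⠒⠂⠒⠒⠴
⠀⠀⠒⠒⠒⣿⠂⠴⠂
⠀⠀⣿⠂⣾⠂⠒⠒⣿
⠀⠀⣿⠂⠴⠂⣿⠒⠒
⠀⠀⣿⣿⣿⠴⠴⣿⠒
⠀⠀⠀⠀⠀⠀⠴⠿⠒
⠀⠀⠀⠀⠀⠀⠀⠀⠀

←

⠿⠿⠿⠿⠿⠿⠿⠿⠿
⠀⠀⠀⠀⠀⠀⠀⠀⠀
⠀⠀⠒⣿⠂⠒⠂⠒⠒
⠀⠀⠴⠒⠒⠒⣿⠂⠴
⠀⠀⠂⣿⣾⠒⠂⠒⠒
⠀⠀⠒⣿⠂⠴⠂⣿⠒
⠀⠀⠴⣿⣿⣿⠴⠴⣿
⠀⠀⠀⠀⠀⠀⠀⠴⠿
⠀⠀⠀⠀⠀⠀⠀⠀⠀

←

⠿⠿⠿⠿⠿⠿⠿⠿⠿
⠀⠀⠀⠀⠀⠀⠀⠀⠀
⠀⠀⠿⠒⣿⠂⠒⠂⠒
⠀⠀⠂⠴⠒⠒⠒⣿⠂
⠀⠀⠒⠂⣾⠂⠒⠂⠒
⠀⠀⠴⠒⣿⠂⠴⠂⣿
⠀⠀⣿⠴⣿⣿⣿⠴⠴
⠀⠀⠀⠀⠀⠀⠀⠀⠴
⠀⠀⠀⠀⠀⠀⠀⠀⠀

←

⠿⠿⠿⠿⠿⠿⠿⠿⠿
⠀⠀⠀⠀⠀⠀⠀⠀⠀
⠀⠀⠒⠿⠒⣿⠂⠒⠂
⠀⠀⣿⠂⠴⠒⠒⠒⣿
⠀⠀⣿⠒⣾⣿⠂⠒⠂
⠀⠀⣿⠴⠒⣿⠂⠴⠂
⠀⠀⠿⣿⠴⣿⣿⣿⠴
⠀⠀⠀⠀⠀⠀⠀⠀⠀
⠀⠀⠀⠀⠀⠀⠀⠀⠀

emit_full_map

⠒⠿⠒⣿⠂⠒⠂⠒⠒⠴⠿⠒⠀⠀⠀⠀⠀⠀⠀⠀⠀⠀⠀⠴⠴⠒⠒⠂
⣿⠂⠴⠒⠒⠒⣿⠂⠴⠂⠒⠒⠒⠂⠒⠂⠒⠒⣿⠴⠒⠒⠒⣿⠿⠒⠂⣿
⣿⠒⣾⣿⠂⠒⠂⠒⠒⣿⠴⠴⠴⠿⠿⠒⠒⣿⠒⠿⣿⣿⣿⣿⠴⠒⣿⠒
⣿⠴⠒⣿⠂⠴⠂⣿⠒⠒⣿⠒⠂⠒⠒⠂⣿⠂⠒⠒⣿⣿⣿⣿⠒⠂⠒⠴
⠿⣿⠴⣿⣿⣿⠴⠴⣿⠒⠒⠒⠂⠒⣿⠒⣿⣿⣿⣿⣿⣿⣿⣿⠒⠂⠴⣿
⠀⠀⠀⠀⠀⠀⠀⠴⠿⠒⠒⠒⣿⣿⠒⠒⠂⠒⠂⠒⣿⣿⣿⣿⠒⠴⣿⠂

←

⠿⠿⠿⠿⠿⠿⠿⠿⠿
⠀⠀⠀⠀⠀⠀⠀⠀⠀
⠀⠀⠿⠒⠿⠒⣿⠂⠒
⠀⠀⠒⣿⠂⠴⠒⠒⠒
⠀⠀⠴⣿⣾⠂⣿⠂⠒
⠀⠀⠒⣿⠴⠒⣿⠂⠴
⠀⠀⠒⠿⣿⠴⣿⣿⣿
⠀⠀⠀⠀⠀⠀⠀⠀⠀
⠀⠀⠀⠀⠀⠀⠀⠀⠀

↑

⠿⠿⠿⠿⠿⠿⠿⠿⠿
⠿⠿⠿⠿⠿⠿⠿⠿⠿
⠀⠀⠒⠿⠂⠒⠒⠀⠀
⠀⠀⠿⠒⠿⠒⣿⠂⠒
⠀⠀⠒⣿⣾⠴⠒⠒⠒
⠀⠀⠴⣿⠒⠂⣿⠂⠒
⠀⠀⠒⣿⠴⠒⣿⠂⠴
⠀⠀⠒⠿⣿⠴⣿⣿⣿
⠀⠀⠀⠀⠀⠀⠀⠀⠀

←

⠿⠿⠿⠿⠿⠿⠿⠿⠿
⠿⠿⠿⠿⠿⠿⠿⠿⠿
⠀⠀⠒⠒⠿⠂⠒⠒⠀
⠀⠀⠂⠿⠒⠿⠒⣿⠂
⠀⠀⠒⠒⣾⠂⠴⠒⠒
⠀⠀⠴⠴⣿⠒⠂⣿⠂
⠀⠀⠒⠒⣿⠴⠒⣿⠂
⠀⠀⠀⠒⠿⣿⠴⣿⣿
⠀⠀⠀⠀⠀⠀⠀⠀⠀

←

⠿⠿⠿⠿⠿⠿⠿⠿⠿
⠿⠿⠿⠿⠿⠿⠿⠿⠿
⠀⠀⣿⠒⠒⠿⠂⠒⠒
⠀⠀⣿⠂⠿⠒⠿⠒⣿
⠀⠀⠿⠒⣾⣿⠂⠴⠒
⠀⠀⠂⠴⠴⣿⠒⠂⣿
⠀⠀⠒⠒⠒⣿⠴⠒⣿
⠀⠀⠀⠀⠒⠿⣿⠴⣿
⠀⠀⠀⠀⠀⠀⠀⠀⠀

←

⠿⠿⠿⠿⠿⠿⠿⠿⠿
⠿⠿⠿⠿⠿⠿⠿⠿⠿
⠀⠀⠂⣿⠒⠒⠿⠂⠒
⠀⠀⠂⣿⠂⠿⠒⠿⠒
⠀⠀⠴⠿⣾⠒⣿⠂⠴
⠀⠀⠒⠂⠴⠴⣿⠒⠂
⠀⠀⠒⠒⠒⠒⣿⠴⠒
⠀⠀⠀⠀⠀⠒⠿⣿⠴
⠀⠀⠀⠀⠀⠀⠀⠀⠀

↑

⠿⠿⠿⠿⠿⠿⠿⠿⠿
⠿⠿⠿⠿⠿⠿⠿⠿⠿
⠿⠿⠿⠿⠿⠿⠿⠿⠿
⠀⠀⠂⣿⠒⠒⠿⠂⠒
⠀⠀⠂⣿⣾⠿⠒⠿⠒
⠀⠀⠴⠿⠒⠒⣿⠂⠴
⠀⠀⠒⠂⠴⠴⣿⠒⠂
⠀⠀⠒⠒⠒⠒⣿⠴⠒
⠀⠀⠀⠀⠀⠒⠿⣿⠴

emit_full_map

⠂⣿⠒⠒⠿⠂⠒⠒⠀⠀⠀⠀⠀⠀⠀⠀⠀⠀⠀⠀⠀⠀⠀⠀⠀⠀⠀⠀⠀⠀⠀⠀
⠂⣿⣾⠿⠒⠿⠒⣿⠂⠒⠂⠒⠒⠴⠿⠒⠀⠀⠀⠀⠀⠀⠀⠀⠀⠀⠀⠴⠴⠒⠒⠂
⠴⠿⠒⠒⣿⠂⠴⠒⠒⠒⣿⠂⠴⠂⠒⠒⠒⠂⠒⠂⠒⠒⣿⠴⠒⠒⠒⣿⠿⠒⠂⣿
⠒⠂⠴⠴⣿⠒⠂⣿⠂⠒⠂⠒⠒⣿⠴⠴⠴⠿⠿⠒⠒⣿⠒⠿⣿⣿⣿⣿⠴⠒⣿⠒
⠒⠒⠒⠒⣿⠴⠒⣿⠂⠴⠂⣿⠒⠒⣿⠒⠂⠒⠒⠂⣿⠂⠒⠒⣿⣿⣿⣿⠒⠂⠒⠴
⠀⠀⠀⠒⠿⣿⠴⣿⣿⣿⠴⠴⣿⠒⠒⠒⠂⠒⣿⠒⣿⣿⣿⣿⣿⣿⣿⣿⠒⠂⠴⣿
⠀⠀⠀⠀⠀⠀⠀⠀⠀⠀⠀⠴⠿⠒⠒⠒⣿⣿⠒⠒⠂⠒⠂⠒⣿⣿⣿⣿⠒⠴⣿⠂

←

⠿⠿⠿⠿⠿⠿⠿⠿⠿
⠿⠿⠿⠿⠿⠿⠿⠿⠿
⠿⠿⠿⠿⠿⠿⠿⠿⠿
⠿⠀⠴⠂⣿⠒⠒⠿⠂
⠿⠀⣿⠂⣾⠂⠿⠒⠿
⠿⠀⠿⠴⠿⠒⠒⣿⠂
⠿⠀⠒⠒⠂⠴⠴⣿⠒
⠿⠀⠀⠒⠒⠒⠒⣿⠴
⠿⠀⠀⠀⠀⠀⠒⠿⣿

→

⠿⠿⠿⠿⠿⠿⠿⠿⠿
⠿⠿⠿⠿⠿⠿⠿⠿⠿
⠿⠿⠿⠿⠿⠿⠿⠿⠿
⠀⠴⠂⣿⠒⠒⠿⠂⠒
⠀⣿⠂⣿⣾⠿⠒⠿⠒
⠀⠿⠴⠿⠒⠒⣿⠂⠴
⠀⠒⠒⠂⠴⠴⣿⠒⠂
⠀⠀⠒⠒⠒⠒⣿⠴⠒
⠀⠀⠀⠀⠀⠒⠿⣿⠴

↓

⠿⠿⠿⠿⠿⠿⠿⠿⠿
⠿⠿⠿⠿⠿⠿⠿⠿⠿
⠀⠴⠂⣿⠒⠒⠿⠂⠒
⠀⣿⠂⣿⠂⠿⠒⠿⠒
⠀⠿⠴⠿⣾⠒⣿⠂⠴
⠀⠒⠒⠂⠴⠴⣿⠒⠂
⠀⠀⠒⠒⠒⠒⣿⠴⠒
⠀⠀⠀⠀⠀⠒⠿⣿⠴
⠀⠀⠀⠀⠀⠀⠀⠀⠀

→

⠿⠿⠿⠿⠿⠿⠿⠿⠿
⠿⠿⠿⠿⠿⠿⠿⠿⠿
⠴⠂⣿⠒⠒⠿⠂⠒⠒
⣿⠂⣿⠂⠿⠒⠿⠒⣿
⠿⠴⠿⠒⣾⣿⠂⠴⠒
⠒⠒⠂⠴⠴⣿⠒⠂⣿
⠀⠒⠒⠒⠒⣿⠴⠒⣿
⠀⠀⠀⠀⠒⠿⣿⠴⣿
⠀⠀⠀⠀⠀⠀⠀⠀⠀

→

⠿⠿⠿⠿⠿⠿⠿⠿⠿
⠿⠿⠿⠿⠿⠿⠿⠿⠿
⠂⣿⠒⠒⠿⠂⠒⠒⠀
⠂⣿⠂⠿⠒⠿⠒⣿⠂
⠴⠿⠒⠒⣾⠂⠴⠒⠒
⠒⠂⠴⠴⣿⠒⠂⣿⠂
⠒⠒⠒⠒⣿⠴⠒⣿⠂
⠀⠀⠀⠒⠿⣿⠴⣿⣿
⠀⠀⠀⠀⠀⠀⠀⠀⠀

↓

⠿⠿⠿⠿⠿⠿⠿⠿⠿
⠂⣿⠒⠒⠿⠂⠒⠒⠀
⠂⣿⠂⠿⠒⠿⠒⣿⠂
⠴⠿⠒⠒⣿⠂⠴⠒⠒
⠒⠂⠴⠴⣾⠒⠂⣿⠂
⠒⠒⠒⠒⣿⠴⠒⣿⠂
⠀⠀⠂⠒⠿⣿⠴⣿⣿
⠀⠀⠀⠀⠀⠀⠀⠀⠀
⠀⠀⠀⠀⠀⠀⠀⠀⠀

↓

⠂⣿⠒⠒⠿⠂⠒⠒⠀
⠂⣿⠂⠿⠒⠿⠒⣿⠂
⠴⠿⠒⠒⣿⠂⠴⠒⠒
⠒⠂⠴⠴⣿⠒⠂⣿⠂
⠒⠒⠒⠒⣾⠴⠒⣿⠂
⠀⠀⠂⠒⠿⣿⠴⣿⣿
⠀⠀⣿⠒⠒⠂⣿⠀⠀
⠀⠀⠀⠀⠀⠀⠀⠀⠀
⠀⠀⠀⠀⠀⠀⠀⠀⠀

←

⠴⠂⣿⠒⠒⠿⠂⠒⠒
⣿⠂⣿⠂⠿⠒⠿⠒⣿
⠿⠴⠿⠒⠒⣿⠂⠴⠒
⠒⠒⠂⠴⠴⣿⠒⠂⣿
⠀⠒⠒⠒⣾⣿⠴⠒⣿
⠀⠀⠒⠂⠒⠿⣿⠴⣿
⠀⠀⣿⣿⠒⠒⠂⣿⠀
⠀⠀⠀⠀⠀⠀⠀⠀⠀
⠀⠀⠀⠀⠀⠀⠀⠀⠀

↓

⣿⠂⣿⠂⠿⠒⠿⠒⣿
⠿⠴⠿⠒⠒⣿⠂⠴⠒
⠒⠒⠂⠴⠴⣿⠒⠂⣿
⠀⠒⠒⠒⠒⣿⠴⠒⣿
⠀⠀⠒⠂⣾⠿⣿⠴⣿
⠀⠀⣿⣿⠒⠒⠂⣿⠀
⠀⠀⠒⠒⣿⠒⣿⠀⠀
⠀⠀⠀⠀⠀⠀⠀⠀⠀
⠀⠀⠀⠀⠀⠀⠀⠀⠀

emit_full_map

⠴⠂⣿⠒⠒⠿⠂⠒⠒⠀⠀⠀⠀⠀⠀⠀⠀⠀⠀⠀⠀⠀⠀⠀⠀⠀⠀⠀⠀⠀⠀⠀⠀
⣿⠂⣿⠂⠿⠒⠿⠒⣿⠂⠒⠂⠒⠒⠴⠿⠒⠀⠀⠀⠀⠀⠀⠀⠀⠀⠀⠀⠴⠴⠒⠒⠂
⠿⠴⠿⠒⠒⣿⠂⠴⠒⠒⠒⣿⠂⠴⠂⠒⠒⠒⠂⠒⠂⠒⠒⣿⠴⠒⠒⠒⣿⠿⠒⠂⣿
⠒⠒⠂⠴⠴⣿⠒⠂⣿⠂⠒⠂⠒⠒⣿⠴⠴⠴⠿⠿⠒⠒⣿⠒⠿⣿⣿⣿⣿⠴⠒⣿⠒
⠀⠒⠒⠒⠒⣿⠴⠒⣿⠂⠴⠂⣿⠒⠒⣿⠒⠂⠒⠒⠂⣿⠂⠒⠒⣿⣿⣿⣿⠒⠂⠒⠴
⠀⠀⠒⠂⣾⠿⣿⠴⣿⣿⣿⠴⠴⣿⠒⠒⠒⠂⠒⣿⠒⣿⣿⣿⣿⣿⣿⣿⣿⠒⠂⠴⣿
⠀⠀⣿⣿⠒⠒⠂⣿⠀⠀⠀⠀⠴⠿⠒⠒⠒⣿⣿⠒⠒⠂⠒⠂⠒⣿⣿⣿⣿⠒⠴⣿⠂
⠀⠀⠒⠒⣿⠒⣿⠀⠀⠀⠀⠀⠀⠀⠀⠀⠀⠀⠀⠀⠀⠀⠀⠀⠀⠀⠀⠀⠀⠀⠀⠀⠀


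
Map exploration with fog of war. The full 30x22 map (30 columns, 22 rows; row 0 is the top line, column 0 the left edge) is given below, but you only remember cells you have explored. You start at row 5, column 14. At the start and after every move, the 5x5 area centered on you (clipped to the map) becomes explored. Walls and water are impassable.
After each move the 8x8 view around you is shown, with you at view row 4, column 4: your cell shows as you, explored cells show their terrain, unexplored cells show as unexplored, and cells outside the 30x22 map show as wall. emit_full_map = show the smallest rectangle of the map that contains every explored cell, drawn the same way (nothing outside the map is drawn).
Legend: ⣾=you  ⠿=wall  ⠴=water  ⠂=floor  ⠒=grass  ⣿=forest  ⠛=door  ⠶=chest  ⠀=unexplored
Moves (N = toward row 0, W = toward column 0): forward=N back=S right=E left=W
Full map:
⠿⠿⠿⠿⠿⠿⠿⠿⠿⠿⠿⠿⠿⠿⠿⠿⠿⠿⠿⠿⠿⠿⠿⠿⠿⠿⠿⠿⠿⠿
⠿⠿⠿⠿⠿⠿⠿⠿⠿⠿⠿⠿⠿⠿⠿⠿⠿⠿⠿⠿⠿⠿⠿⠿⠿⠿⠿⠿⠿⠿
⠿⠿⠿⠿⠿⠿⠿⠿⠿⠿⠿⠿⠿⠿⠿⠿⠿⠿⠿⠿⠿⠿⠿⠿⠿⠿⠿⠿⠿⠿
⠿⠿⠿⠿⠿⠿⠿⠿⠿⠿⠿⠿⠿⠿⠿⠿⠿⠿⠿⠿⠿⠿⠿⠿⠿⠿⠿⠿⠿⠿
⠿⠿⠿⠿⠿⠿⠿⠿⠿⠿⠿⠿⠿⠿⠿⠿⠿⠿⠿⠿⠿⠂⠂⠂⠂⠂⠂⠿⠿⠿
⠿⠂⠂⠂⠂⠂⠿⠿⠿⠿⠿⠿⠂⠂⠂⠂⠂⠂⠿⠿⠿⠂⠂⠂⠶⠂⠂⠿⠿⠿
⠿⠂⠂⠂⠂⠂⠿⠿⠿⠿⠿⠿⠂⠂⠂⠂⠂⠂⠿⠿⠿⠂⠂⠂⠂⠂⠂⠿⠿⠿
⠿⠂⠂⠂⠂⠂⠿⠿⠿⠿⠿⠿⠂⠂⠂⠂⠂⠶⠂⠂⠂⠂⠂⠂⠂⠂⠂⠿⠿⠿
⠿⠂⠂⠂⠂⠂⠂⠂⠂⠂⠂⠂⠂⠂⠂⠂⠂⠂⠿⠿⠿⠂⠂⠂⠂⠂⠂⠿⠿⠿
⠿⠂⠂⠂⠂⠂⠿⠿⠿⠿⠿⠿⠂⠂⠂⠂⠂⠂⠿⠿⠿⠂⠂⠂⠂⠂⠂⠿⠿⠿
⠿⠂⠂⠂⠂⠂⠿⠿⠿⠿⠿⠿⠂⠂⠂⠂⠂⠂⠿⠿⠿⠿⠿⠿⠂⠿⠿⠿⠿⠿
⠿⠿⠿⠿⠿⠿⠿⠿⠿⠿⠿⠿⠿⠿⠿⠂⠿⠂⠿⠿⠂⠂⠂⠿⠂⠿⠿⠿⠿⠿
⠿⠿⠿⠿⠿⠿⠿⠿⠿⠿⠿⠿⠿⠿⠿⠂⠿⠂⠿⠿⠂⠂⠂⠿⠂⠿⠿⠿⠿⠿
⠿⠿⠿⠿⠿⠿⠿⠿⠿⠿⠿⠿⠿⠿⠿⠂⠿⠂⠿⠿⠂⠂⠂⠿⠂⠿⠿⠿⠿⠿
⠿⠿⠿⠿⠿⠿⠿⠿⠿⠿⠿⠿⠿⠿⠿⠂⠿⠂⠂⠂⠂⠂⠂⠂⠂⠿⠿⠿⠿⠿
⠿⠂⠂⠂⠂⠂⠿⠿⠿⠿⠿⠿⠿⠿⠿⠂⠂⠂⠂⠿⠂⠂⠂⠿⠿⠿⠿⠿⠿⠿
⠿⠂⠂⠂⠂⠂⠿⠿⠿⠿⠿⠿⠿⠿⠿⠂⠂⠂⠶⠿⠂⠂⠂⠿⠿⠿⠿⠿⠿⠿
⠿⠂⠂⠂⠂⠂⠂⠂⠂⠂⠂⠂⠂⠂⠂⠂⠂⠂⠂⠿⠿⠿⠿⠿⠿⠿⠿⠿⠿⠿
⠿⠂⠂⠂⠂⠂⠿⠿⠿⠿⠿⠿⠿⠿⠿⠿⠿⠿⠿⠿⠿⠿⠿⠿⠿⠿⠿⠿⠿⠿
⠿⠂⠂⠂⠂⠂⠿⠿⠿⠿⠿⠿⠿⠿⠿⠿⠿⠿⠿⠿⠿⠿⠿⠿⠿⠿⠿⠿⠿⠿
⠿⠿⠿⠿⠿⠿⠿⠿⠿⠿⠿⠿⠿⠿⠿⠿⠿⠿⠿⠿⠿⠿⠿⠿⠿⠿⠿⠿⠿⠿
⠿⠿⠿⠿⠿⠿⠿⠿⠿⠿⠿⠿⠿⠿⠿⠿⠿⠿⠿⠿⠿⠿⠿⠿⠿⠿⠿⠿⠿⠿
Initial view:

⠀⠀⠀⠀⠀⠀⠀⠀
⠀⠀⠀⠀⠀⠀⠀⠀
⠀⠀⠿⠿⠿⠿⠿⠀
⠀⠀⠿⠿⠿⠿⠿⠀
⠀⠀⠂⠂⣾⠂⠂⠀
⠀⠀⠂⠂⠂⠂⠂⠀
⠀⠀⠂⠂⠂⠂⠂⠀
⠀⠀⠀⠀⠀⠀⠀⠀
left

⠀⠀⠀⠀⠀⠀⠀⠀
⠀⠀⠀⠀⠀⠀⠀⠀
⠀⠀⠿⠿⠿⠿⠿⠿
⠀⠀⠿⠿⠿⠿⠿⠿
⠀⠀⠿⠂⣾⠂⠂⠂
⠀⠀⠿⠂⠂⠂⠂⠂
⠀⠀⠿⠂⠂⠂⠂⠂
⠀⠀⠀⠀⠀⠀⠀⠀

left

⠀⠀⠀⠀⠀⠀⠀⠀
⠀⠀⠀⠀⠀⠀⠀⠀
⠀⠀⠿⠿⠿⠿⠿⠿
⠀⠀⠿⠿⠿⠿⠿⠿
⠀⠀⠿⠿⣾⠂⠂⠂
⠀⠀⠿⠿⠂⠂⠂⠂
⠀⠀⠿⠿⠂⠂⠂⠂
⠀⠀⠀⠀⠀⠀⠀⠀

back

⠀⠀⠀⠀⠀⠀⠀⠀
⠀⠀⠿⠿⠿⠿⠿⠿
⠀⠀⠿⠿⠿⠿⠿⠿
⠀⠀⠿⠿⠂⠂⠂⠂
⠀⠀⠿⠿⣾⠂⠂⠂
⠀⠀⠿⠿⠂⠂⠂⠂
⠀⠀⠂⠂⠂⠂⠂⠀
⠀⠀⠀⠀⠀⠀⠀⠀

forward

⠀⠀⠀⠀⠀⠀⠀⠀
⠀⠀⠀⠀⠀⠀⠀⠀
⠀⠀⠿⠿⠿⠿⠿⠿
⠀⠀⠿⠿⠿⠿⠿⠿
⠀⠀⠿⠿⣾⠂⠂⠂
⠀⠀⠿⠿⠂⠂⠂⠂
⠀⠀⠿⠿⠂⠂⠂⠂
⠀⠀⠂⠂⠂⠂⠂⠀

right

⠀⠀⠀⠀⠀⠀⠀⠀
⠀⠀⠀⠀⠀⠀⠀⠀
⠀⠿⠿⠿⠿⠿⠿⠿
⠀⠿⠿⠿⠿⠿⠿⠿
⠀⠿⠿⠂⣾⠂⠂⠂
⠀⠿⠿⠂⠂⠂⠂⠂
⠀⠿⠿⠂⠂⠂⠂⠂
⠀⠂⠂⠂⠂⠂⠀⠀

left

⠀⠀⠀⠀⠀⠀⠀⠀
⠀⠀⠀⠀⠀⠀⠀⠀
⠀⠀⠿⠿⠿⠿⠿⠿
⠀⠀⠿⠿⠿⠿⠿⠿
⠀⠀⠿⠿⣾⠂⠂⠂
⠀⠀⠿⠿⠂⠂⠂⠂
⠀⠀⠿⠿⠂⠂⠂⠂
⠀⠀⠂⠂⠂⠂⠂⠀

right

⠀⠀⠀⠀⠀⠀⠀⠀
⠀⠀⠀⠀⠀⠀⠀⠀
⠀⠿⠿⠿⠿⠿⠿⠿
⠀⠿⠿⠿⠿⠿⠿⠿
⠀⠿⠿⠂⣾⠂⠂⠂
⠀⠿⠿⠂⠂⠂⠂⠂
⠀⠿⠿⠂⠂⠂⠂⠂
⠀⠂⠂⠂⠂⠂⠀⠀

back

⠀⠀⠀⠀⠀⠀⠀⠀
⠀⠿⠿⠿⠿⠿⠿⠿
⠀⠿⠿⠿⠿⠿⠿⠿
⠀⠿⠿⠂⠂⠂⠂⠂
⠀⠿⠿⠂⣾⠂⠂⠂
⠀⠿⠿⠂⠂⠂⠂⠂
⠀⠂⠂⠂⠂⠂⠂⠀
⠀⠀⠀⠀⠀⠀⠀⠀

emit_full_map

⠿⠿⠿⠿⠿⠿⠿
⠿⠿⠿⠿⠿⠿⠿
⠿⠿⠂⠂⠂⠂⠂
⠿⠿⠂⣾⠂⠂⠂
⠿⠿⠂⠂⠂⠂⠂
⠂⠂⠂⠂⠂⠂⠀

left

⠀⠀⠀⠀⠀⠀⠀⠀
⠀⠀⠿⠿⠿⠿⠿⠿
⠀⠀⠿⠿⠿⠿⠿⠿
⠀⠀⠿⠿⠂⠂⠂⠂
⠀⠀⠿⠿⣾⠂⠂⠂
⠀⠀⠿⠿⠂⠂⠂⠂
⠀⠀⠂⠂⠂⠂⠂⠂
⠀⠀⠀⠀⠀⠀⠀⠀

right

⠀⠀⠀⠀⠀⠀⠀⠀
⠀⠿⠿⠿⠿⠿⠿⠿
⠀⠿⠿⠿⠿⠿⠿⠿
⠀⠿⠿⠂⠂⠂⠂⠂
⠀⠿⠿⠂⣾⠂⠂⠂
⠀⠿⠿⠂⠂⠂⠂⠂
⠀⠂⠂⠂⠂⠂⠂⠀
⠀⠀⠀⠀⠀⠀⠀⠀

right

⠀⠀⠀⠀⠀⠀⠀⠀
⠿⠿⠿⠿⠿⠿⠿⠀
⠿⠿⠿⠿⠿⠿⠿⠀
⠿⠿⠂⠂⠂⠂⠂⠀
⠿⠿⠂⠂⣾⠂⠂⠀
⠿⠿⠂⠂⠂⠂⠂⠀
⠂⠂⠂⠂⠂⠂⠂⠀
⠀⠀⠀⠀⠀⠀⠀⠀

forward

⠀⠀⠀⠀⠀⠀⠀⠀
⠀⠀⠀⠀⠀⠀⠀⠀
⠿⠿⠿⠿⠿⠿⠿⠀
⠿⠿⠿⠿⠿⠿⠿⠀
⠿⠿⠂⠂⣾⠂⠂⠀
⠿⠿⠂⠂⠂⠂⠂⠀
⠿⠿⠂⠂⠂⠂⠂⠀
⠂⠂⠂⠂⠂⠂⠂⠀

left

⠀⠀⠀⠀⠀⠀⠀⠀
⠀⠀⠀⠀⠀⠀⠀⠀
⠀⠿⠿⠿⠿⠿⠿⠿
⠀⠿⠿⠿⠿⠿⠿⠿
⠀⠿⠿⠂⣾⠂⠂⠂
⠀⠿⠿⠂⠂⠂⠂⠂
⠀⠿⠿⠂⠂⠂⠂⠂
⠀⠂⠂⠂⠂⠂⠂⠂

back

⠀⠀⠀⠀⠀⠀⠀⠀
⠀⠿⠿⠿⠿⠿⠿⠿
⠀⠿⠿⠿⠿⠿⠿⠿
⠀⠿⠿⠂⠂⠂⠂⠂
⠀⠿⠿⠂⣾⠂⠂⠂
⠀⠿⠿⠂⠂⠂⠂⠂
⠀⠂⠂⠂⠂⠂⠂⠂
⠀⠀⠀⠀⠀⠀⠀⠀

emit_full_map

⠿⠿⠿⠿⠿⠿⠿
⠿⠿⠿⠿⠿⠿⠿
⠿⠿⠂⠂⠂⠂⠂
⠿⠿⠂⣾⠂⠂⠂
⠿⠿⠂⠂⠂⠂⠂
⠂⠂⠂⠂⠂⠂⠂

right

⠀⠀⠀⠀⠀⠀⠀⠀
⠿⠿⠿⠿⠿⠿⠿⠀
⠿⠿⠿⠿⠿⠿⠿⠀
⠿⠿⠂⠂⠂⠂⠂⠀
⠿⠿⠂⠂⣾⠂⠂⠀
⠿⠿⠂⠂⠂⠂⠂⠀
⠂⠂⠂⠂⠂⠂⠂⠀
⠀⠀⠀⠀⠀⠀⠀⠀

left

⠀⠀⠀⠀⠀⠀⠀⠀
⠀⠿⠿⠿⠿⠿⠿⠿
⠀⠿⠿⠿⠿⠿⠿⠿
⠀⠿⠿⠂⠂⠂⠂⠂
⠀⠿⠿⠂⣾⠂⠂⠂
⠀⠿⠿⠂⠂⠂⠂⠂
⠀⠂⠂⠂⠂⠂⠂⠂
⠀⠀⠀⠀⠀⠀⠀⠀
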